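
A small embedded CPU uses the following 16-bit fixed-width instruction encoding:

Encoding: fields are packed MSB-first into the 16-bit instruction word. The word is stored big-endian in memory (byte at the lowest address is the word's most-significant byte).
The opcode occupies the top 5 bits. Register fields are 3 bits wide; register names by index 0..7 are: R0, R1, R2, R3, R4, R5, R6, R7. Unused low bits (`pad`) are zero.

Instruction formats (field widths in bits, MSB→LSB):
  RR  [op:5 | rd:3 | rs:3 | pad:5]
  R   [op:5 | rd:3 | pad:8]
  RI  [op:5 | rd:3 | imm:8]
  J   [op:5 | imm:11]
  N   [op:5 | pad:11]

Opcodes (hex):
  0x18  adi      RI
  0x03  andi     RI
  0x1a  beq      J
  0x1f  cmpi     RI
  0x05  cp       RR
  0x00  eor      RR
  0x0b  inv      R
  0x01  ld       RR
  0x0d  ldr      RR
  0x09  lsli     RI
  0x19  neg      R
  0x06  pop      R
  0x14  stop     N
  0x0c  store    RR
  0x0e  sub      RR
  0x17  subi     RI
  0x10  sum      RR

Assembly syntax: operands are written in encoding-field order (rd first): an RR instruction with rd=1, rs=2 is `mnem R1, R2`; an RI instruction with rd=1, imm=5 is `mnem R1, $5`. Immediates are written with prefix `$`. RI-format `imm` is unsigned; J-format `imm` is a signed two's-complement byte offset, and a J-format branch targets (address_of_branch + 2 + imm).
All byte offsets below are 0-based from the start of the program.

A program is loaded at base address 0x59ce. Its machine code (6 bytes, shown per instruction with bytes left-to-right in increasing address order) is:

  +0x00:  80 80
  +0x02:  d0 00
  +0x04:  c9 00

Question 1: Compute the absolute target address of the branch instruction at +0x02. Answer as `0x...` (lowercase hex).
@+02  big-endian(d0 00) = 0xd000
  opcode bits[15:11]=0x1a: beq/J
  imm: (w>>0)&0x7ff=0x0 → $0
  target = base 0x59ce + off 0x02 + 2 + imm 0 = 0x59d2

0x59d2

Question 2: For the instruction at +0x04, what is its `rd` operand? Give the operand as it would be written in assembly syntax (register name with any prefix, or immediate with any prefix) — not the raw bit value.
R1

@+04  big-endian(c9 00) = 0xc900
  op=0xc900>>11=0x19 ⇒ neg (R)
  rd: (w>>8)&0x7=0x1 → R1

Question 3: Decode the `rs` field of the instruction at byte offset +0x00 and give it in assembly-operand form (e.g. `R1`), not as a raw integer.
R4

off 0x00: read 80 80 as big → 0x8080
  op=0x8080>>11=0x10 ⇒ sum (RR)
  [10:8] rd=0 = R0
  [7:5] rs=4 = R4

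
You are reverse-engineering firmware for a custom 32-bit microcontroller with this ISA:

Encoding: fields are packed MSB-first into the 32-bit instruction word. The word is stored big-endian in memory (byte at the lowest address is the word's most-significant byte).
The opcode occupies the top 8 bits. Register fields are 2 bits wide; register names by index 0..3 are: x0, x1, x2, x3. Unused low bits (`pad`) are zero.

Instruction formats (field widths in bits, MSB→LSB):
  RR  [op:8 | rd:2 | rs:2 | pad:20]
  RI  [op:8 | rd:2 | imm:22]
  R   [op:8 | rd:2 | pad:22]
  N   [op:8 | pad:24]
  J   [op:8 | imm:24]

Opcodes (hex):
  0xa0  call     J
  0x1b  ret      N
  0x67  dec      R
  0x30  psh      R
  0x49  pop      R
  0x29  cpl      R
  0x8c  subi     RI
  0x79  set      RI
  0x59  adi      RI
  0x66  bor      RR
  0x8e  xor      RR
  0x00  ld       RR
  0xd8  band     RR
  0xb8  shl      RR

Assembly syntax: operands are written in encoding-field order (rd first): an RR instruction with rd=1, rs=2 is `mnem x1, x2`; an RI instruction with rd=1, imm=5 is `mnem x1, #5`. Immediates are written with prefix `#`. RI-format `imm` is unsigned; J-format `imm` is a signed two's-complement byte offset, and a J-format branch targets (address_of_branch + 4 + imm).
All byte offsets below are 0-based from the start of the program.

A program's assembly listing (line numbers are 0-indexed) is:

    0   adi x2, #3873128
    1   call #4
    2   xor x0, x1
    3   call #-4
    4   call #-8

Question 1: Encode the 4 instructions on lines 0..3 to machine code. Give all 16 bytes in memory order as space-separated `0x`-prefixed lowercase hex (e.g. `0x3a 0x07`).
0x59 0xbb 0x19 0x68 0xa0 0x00 0x00 0x04 0x8e 0x10 0x00 0x00 0xa0 0xff 0xff 0xfc

L0: adi op=0x59:8|rd=2:2|imm=3873128:22 ⇒ 0x59bb1968 ⇒ big 59 bb 19 68
L1: call op=0xa0:8|imm=4:24 ⇒ 0xa0000004 ⇒ big a0 00 00 04
L2: xor op=0x8e:8|rd=0:2|rs=1:2|pad=0:20 ⇒ 0x8e100000 ⇒ big 8e 10 00 00
L3: call op=0xa0:8|imm=-4:24 ⇒ 0xa0fffffc ⇒ big a0 ff ff fc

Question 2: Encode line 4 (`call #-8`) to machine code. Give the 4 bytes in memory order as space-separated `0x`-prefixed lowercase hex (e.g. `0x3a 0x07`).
line 4 (call): pack op=0xa0:8|imm=-8:24 = 0xa0fffff8; big→ a0 ff ff f8

0xa0 0xff 0xff 0xf8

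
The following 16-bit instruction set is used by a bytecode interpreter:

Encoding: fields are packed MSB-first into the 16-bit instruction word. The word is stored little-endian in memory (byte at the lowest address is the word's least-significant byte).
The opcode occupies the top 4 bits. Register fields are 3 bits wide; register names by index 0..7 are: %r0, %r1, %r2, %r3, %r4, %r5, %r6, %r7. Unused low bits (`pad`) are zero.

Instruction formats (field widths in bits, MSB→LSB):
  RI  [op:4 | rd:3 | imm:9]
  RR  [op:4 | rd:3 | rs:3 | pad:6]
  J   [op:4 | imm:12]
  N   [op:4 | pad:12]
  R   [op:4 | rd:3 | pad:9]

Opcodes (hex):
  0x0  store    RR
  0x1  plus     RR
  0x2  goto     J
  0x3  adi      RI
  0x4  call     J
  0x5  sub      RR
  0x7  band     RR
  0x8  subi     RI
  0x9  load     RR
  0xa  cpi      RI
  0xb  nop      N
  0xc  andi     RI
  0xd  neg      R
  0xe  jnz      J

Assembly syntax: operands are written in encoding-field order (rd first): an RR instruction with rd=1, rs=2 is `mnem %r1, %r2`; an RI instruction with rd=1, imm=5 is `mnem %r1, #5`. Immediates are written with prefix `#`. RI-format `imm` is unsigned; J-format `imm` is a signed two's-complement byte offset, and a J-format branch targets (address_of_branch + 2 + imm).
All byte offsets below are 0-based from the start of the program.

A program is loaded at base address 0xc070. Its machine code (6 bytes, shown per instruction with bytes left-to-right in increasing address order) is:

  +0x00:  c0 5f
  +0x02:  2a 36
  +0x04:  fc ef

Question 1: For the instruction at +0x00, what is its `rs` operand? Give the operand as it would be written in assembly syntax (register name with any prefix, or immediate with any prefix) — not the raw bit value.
[00] c0 5f → 0x5fc0
  top 4b → 0x5 → sub [RR]
  rd: (w>>9)&0x7=0x7 → %r7
  rs: (w>>6)&0x7=0x7 → %r7

%r7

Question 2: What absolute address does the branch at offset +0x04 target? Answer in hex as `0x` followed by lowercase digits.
0xc072

off 0x04: read fc ef as little → 0xeffc
  opcode bits[15:12]=0xe: jnz/J
  imm@[11:0]=0xffc (s12→-4) ⇒ #-4
  target = base 0xc070 + off 0x04 + 2 + imm -4 = 0xc072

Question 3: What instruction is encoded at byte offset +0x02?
+0x02: 2a 36 ⇒ word 0x362a (little)
  op=0x362a>>12=0x3 ⇒ adi (RI)
  rd@[11:9]=0x3 ⇒ %r3
  imm@[8:0]=0x2a ⇒ #42

adi %r3, #42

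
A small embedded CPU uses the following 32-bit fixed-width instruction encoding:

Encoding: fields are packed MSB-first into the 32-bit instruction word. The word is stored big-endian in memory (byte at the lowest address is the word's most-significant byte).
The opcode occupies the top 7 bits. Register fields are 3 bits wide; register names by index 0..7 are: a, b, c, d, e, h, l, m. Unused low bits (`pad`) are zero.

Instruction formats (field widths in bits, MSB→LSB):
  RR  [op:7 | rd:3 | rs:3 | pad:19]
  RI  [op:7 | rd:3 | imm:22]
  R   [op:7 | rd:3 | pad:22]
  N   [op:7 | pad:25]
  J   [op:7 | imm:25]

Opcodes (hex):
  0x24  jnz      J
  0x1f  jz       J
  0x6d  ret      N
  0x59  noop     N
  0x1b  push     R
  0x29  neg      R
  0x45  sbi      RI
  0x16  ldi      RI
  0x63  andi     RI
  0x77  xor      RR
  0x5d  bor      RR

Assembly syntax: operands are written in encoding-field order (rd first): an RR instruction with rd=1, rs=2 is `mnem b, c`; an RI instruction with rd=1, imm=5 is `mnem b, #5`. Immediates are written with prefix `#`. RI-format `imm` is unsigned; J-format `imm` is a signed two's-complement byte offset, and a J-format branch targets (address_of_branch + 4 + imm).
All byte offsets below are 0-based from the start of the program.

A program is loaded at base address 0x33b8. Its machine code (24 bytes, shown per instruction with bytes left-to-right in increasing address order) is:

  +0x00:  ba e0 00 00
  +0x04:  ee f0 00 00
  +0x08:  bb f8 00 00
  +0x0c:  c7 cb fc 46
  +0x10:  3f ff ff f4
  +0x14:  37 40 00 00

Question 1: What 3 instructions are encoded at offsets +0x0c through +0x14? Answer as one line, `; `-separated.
andi m, #785478; jz #-12; push h

off 0x0c: read c7 cb fc 46 as big → 0xc7cbfc46
  top 7b → 0x63 → andi [RI]
  rd@[24:22]=0x7 ⇒ m
  imm@[21:0]=0xbfc46 ⇒ #785478
off 0x10: read 3f ff ff f4 as big → 0x3ffffff4
  top 7b → 0x1f → jz [J]
  imm@[24:0]=0x1fffff4 (s25→-12) ⇒ #-12
off 0x14: read 37 40 00 00 as big → 0x37400000
  top 7b → 0x1b → push [R]
  rd@[24:22]=0x5 ⇒ h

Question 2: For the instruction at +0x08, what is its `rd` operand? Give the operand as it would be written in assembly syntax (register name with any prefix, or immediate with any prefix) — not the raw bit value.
+0x08: bb f8 00 00 ⇒ word 0xbbf80000 (big)
  top 7b → 0x5d → bor [RR]
  rd: (w>>22)&0x7=0x7 → m
  rs: (w>>19)&0x7=0x7 → m

m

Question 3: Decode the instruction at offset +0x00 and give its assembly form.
bor d, e

@+00  big-endian(ba e0 00 00) = 0xbae00000
  top 7b → 0x5d → bor [RR]
  [24:22] rd=3 = d
  [21:19] rs=4 = e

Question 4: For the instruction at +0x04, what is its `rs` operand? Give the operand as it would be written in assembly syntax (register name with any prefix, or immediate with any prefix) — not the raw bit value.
l

[04] ee f0 00 00 → 0xeef00000
  op=0xeef00000>>25=0x77 ⇒ xor (RR)
  rd@[24:22]=0x3 ⇒ d
  rs@[21:19]=0x6 ⇒ l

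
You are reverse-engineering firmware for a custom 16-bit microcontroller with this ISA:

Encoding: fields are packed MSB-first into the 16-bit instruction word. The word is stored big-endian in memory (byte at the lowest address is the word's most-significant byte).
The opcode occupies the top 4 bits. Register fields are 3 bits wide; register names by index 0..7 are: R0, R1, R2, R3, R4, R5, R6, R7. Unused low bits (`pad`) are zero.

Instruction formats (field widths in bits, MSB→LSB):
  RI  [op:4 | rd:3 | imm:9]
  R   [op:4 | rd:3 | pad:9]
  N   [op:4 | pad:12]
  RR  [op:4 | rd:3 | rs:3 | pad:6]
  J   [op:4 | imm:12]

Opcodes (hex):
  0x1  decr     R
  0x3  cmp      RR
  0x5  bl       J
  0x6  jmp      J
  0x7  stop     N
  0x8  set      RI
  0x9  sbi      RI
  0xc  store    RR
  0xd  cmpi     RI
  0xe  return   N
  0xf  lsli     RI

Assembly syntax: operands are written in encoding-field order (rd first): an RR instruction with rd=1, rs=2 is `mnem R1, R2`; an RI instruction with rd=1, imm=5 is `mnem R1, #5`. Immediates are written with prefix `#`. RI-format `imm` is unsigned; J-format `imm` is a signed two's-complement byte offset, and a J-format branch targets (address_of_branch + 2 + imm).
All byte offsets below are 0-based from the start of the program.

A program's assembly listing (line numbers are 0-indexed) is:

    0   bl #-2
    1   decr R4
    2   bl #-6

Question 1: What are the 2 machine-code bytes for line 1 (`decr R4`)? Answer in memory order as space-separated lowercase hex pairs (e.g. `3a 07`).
18 00

L1: decr op=0x1:4|rd=4:3|pad=0:9 ⇒ 0x1800 ⇒ big 18 00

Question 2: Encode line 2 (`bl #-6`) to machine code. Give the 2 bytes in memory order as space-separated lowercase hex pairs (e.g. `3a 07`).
L2: bl op=0x5:4|imm=-6:12 ⇒ 0x5ffa ⇒ big 5f fa

5f fa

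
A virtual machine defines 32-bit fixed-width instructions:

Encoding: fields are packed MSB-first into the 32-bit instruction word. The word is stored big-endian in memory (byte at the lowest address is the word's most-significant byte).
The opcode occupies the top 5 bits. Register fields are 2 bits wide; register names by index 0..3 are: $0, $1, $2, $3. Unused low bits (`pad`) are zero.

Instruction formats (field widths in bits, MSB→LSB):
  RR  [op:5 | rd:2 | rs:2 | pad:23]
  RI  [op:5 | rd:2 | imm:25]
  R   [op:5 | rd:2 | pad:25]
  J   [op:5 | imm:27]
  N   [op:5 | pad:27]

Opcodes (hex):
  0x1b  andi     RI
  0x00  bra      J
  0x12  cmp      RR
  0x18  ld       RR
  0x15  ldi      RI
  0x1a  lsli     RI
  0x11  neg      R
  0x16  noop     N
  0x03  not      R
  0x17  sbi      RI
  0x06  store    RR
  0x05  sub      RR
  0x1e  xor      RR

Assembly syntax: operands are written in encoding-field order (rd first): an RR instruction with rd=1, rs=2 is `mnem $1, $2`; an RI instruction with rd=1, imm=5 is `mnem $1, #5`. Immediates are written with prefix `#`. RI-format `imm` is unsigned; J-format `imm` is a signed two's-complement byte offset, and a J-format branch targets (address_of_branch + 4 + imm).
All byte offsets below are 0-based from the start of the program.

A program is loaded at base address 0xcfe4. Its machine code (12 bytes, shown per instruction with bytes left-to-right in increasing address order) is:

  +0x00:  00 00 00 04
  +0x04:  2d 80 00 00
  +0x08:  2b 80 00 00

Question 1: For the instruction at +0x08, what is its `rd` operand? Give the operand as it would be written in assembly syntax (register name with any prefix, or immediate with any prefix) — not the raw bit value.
$1

+0x08: 2b 80 00 00 ⇒ word 0x2b800000 (big)
  top 5b → 0x5 → sub [RR]
  [26:25] rd=1 = $1
  [24:23] rs=3 = $3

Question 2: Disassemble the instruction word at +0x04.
sub $2, $3

@+04  big-endian(2d 80 00 00) = 0x2d800000
  op=0x2d800000>>27=0x5 ⇒ sub (RR)
  [26:25] rd=2 = $2
  [24:23] rs=3 = $3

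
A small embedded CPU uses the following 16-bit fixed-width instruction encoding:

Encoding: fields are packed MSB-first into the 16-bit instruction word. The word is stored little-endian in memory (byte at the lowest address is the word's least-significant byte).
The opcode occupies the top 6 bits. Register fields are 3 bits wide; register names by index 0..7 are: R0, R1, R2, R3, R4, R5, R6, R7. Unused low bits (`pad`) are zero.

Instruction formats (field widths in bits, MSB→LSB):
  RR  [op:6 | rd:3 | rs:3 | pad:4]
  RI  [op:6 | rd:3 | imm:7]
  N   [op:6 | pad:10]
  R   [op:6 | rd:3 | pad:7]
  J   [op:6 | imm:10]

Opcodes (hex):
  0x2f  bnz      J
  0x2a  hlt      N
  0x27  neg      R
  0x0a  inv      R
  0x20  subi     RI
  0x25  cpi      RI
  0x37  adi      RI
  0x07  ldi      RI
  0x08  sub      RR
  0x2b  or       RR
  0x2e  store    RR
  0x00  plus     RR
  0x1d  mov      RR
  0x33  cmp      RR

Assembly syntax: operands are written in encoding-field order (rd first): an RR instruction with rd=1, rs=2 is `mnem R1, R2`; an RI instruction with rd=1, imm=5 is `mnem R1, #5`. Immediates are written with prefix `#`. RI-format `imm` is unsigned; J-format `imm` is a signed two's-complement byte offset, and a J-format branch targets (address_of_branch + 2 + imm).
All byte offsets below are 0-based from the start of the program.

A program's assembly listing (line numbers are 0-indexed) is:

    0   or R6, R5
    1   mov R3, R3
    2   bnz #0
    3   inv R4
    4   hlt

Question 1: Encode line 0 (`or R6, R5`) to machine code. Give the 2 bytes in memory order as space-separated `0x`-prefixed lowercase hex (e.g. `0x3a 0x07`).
line 0 (or): pack op=0x2b:6|rd=6:3|rs=5:3|pad=0:4 = 0xaf50; little→ 50 af

0x50 0xaf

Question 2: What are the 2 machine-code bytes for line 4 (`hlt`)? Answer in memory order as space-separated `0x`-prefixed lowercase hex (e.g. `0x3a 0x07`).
4. hlt fields op=0x2a:6|pad=0:10 → word a800h → 00 a8

0x00 0xa8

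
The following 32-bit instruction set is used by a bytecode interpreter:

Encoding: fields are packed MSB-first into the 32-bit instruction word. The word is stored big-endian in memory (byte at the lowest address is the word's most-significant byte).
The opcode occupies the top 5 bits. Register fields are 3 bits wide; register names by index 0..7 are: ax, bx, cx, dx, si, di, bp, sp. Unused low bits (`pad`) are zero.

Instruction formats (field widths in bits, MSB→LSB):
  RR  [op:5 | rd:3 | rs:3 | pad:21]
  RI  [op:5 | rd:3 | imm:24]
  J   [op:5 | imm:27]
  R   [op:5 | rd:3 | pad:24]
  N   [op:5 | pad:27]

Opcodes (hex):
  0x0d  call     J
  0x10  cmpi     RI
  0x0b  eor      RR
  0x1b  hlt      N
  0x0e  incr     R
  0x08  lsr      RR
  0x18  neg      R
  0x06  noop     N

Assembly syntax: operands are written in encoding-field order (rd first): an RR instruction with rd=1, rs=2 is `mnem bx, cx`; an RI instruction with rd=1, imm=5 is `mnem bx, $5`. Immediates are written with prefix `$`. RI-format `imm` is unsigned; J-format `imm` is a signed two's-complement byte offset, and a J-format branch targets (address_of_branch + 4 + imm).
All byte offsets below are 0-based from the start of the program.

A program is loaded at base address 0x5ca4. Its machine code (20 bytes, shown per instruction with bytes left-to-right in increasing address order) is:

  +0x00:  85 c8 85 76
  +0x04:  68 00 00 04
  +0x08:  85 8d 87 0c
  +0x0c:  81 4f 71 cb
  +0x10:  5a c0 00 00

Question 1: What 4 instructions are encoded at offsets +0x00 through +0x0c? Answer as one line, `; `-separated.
cmpi di, $13141366; call $4; cmpi di, $9275148; cmpi bx, $5206475

@+00  big-endian(85 c8 85 76) = 0x85c88576
  opcode bits[31:27]=0x10: cmpi/RI
  rd@[26:24]=0x5 ⇒ di
  imm@[23:0]=0xc88576 ⇒ $13141366
@+04  big-endian(68 00 00 04) = 0x68000004
  opcode bits[31:27]=0xd: call/J
  imm@[26:0]=0x4 ⇒ $4
@+08  big-endian(85 8d 87 0c) = 0x858d870c
  opcode bits[31:27]=0x10: cmpi/RI
  rd@[26:24]=0x5 ⇒ di
  imm@[23:0]=0x8d870c ⇒ $9275148
@+0c  big-endian(81 4f 71 cb) = 0x814f71cb
  opcode bits[31:27]=0x10: cmpi/RI
  rd@[26:24]=0x1 ⇒ bx
  imm@[23:0]=0x4f71cb ⇒ $5206475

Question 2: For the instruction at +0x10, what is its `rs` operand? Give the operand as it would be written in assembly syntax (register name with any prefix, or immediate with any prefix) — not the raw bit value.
bp

off 0x10: read 5a c0 00 00 as big → 0x5ac00000
  op=0x5ac00000>>27=0xb ⇒ eor (RR)
  rd: (w>>24)&0x7=0x2 → cx
  rs: (w>>21)&0x7=0x6 → bp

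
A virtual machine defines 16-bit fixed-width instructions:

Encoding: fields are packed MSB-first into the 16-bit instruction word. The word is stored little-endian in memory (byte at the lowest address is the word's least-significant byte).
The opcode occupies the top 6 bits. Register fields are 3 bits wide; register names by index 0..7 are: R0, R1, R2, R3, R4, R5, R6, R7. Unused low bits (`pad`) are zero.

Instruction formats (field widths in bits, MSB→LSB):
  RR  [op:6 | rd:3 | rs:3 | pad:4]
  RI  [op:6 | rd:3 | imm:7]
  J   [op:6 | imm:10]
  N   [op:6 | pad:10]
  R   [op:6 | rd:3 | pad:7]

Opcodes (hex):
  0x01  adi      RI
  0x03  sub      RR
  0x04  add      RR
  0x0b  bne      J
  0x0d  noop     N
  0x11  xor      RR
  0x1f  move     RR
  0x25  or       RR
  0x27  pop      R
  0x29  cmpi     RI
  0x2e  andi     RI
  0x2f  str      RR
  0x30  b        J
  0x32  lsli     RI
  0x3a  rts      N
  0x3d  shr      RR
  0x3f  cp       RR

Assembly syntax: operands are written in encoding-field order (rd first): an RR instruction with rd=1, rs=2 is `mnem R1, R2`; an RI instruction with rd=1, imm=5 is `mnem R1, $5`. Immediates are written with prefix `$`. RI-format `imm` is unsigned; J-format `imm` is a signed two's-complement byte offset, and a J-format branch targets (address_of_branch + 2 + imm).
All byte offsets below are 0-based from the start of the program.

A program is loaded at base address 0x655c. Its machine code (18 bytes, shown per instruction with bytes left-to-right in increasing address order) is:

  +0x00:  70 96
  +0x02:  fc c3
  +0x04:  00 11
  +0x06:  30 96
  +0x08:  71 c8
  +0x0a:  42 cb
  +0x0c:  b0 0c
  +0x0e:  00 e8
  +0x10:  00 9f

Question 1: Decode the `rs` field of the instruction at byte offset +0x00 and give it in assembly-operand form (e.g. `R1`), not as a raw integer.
[00] 70 96 → 0x9670
  opcode bits[15:10]=0x25: or/RR
  [9:7] rd=4 = R4
  [6:4] rs=7 = R7

R7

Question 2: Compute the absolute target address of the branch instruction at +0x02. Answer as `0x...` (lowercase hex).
0x655c

off 0x02: read fc c3 as little → 0xc3fc
  opcode bits[15:10]=0x30: b/J
  imm@[9:0]=0x3fc (s10→-4) ⇒ $-4
  target = base 0x655c + off 0x02 + 2 + imm -4 = 0x655c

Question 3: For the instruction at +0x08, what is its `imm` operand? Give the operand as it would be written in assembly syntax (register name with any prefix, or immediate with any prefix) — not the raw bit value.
$113

+0x08: 71 c8 ⇒ word 0xc871 (little)
  opcode bits[15:10]=0x32: lsli/RI
  [9:7] rd=0 = R0
  [6:0] imm=113 = $113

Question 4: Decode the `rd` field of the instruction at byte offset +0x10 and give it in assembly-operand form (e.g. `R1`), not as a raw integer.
R6

+0x10: 00 9f ⇒ word 0x9f00 (little)
  top 6b → 0x27 → pop [R]
  rd: (w>>7)&0x7=0x6 → R6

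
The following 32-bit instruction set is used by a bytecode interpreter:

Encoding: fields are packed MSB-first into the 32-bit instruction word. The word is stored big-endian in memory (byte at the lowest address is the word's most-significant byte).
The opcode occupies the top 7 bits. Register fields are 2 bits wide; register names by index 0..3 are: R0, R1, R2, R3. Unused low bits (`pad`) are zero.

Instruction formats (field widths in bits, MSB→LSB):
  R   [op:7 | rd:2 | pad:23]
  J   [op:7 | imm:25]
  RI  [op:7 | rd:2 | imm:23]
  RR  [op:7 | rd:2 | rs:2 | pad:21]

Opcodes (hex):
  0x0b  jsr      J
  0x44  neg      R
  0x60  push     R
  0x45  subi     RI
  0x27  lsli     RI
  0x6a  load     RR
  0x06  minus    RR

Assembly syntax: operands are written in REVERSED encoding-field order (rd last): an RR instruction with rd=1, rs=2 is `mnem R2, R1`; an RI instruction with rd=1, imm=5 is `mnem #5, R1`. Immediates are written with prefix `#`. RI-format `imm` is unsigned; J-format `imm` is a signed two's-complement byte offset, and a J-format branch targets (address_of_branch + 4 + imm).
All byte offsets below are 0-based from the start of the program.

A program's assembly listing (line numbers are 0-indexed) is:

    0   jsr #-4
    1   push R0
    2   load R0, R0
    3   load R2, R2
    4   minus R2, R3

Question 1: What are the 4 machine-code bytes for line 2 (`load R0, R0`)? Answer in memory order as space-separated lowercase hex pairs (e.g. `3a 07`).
d4 00 00 00

line 2 (load): pack op=0x6a:7|rd=0:2|rs=0:2|pad=0:21 = 0xd4000000; big→ d4 00 00 00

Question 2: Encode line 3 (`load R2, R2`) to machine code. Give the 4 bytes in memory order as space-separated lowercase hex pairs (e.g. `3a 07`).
line 3 (load): pack op=0x6a:7|rd=2:2|rs=2:2|pad=0:21 = 0xd5400000; big→ d5 40 00 00

d5 40 00 00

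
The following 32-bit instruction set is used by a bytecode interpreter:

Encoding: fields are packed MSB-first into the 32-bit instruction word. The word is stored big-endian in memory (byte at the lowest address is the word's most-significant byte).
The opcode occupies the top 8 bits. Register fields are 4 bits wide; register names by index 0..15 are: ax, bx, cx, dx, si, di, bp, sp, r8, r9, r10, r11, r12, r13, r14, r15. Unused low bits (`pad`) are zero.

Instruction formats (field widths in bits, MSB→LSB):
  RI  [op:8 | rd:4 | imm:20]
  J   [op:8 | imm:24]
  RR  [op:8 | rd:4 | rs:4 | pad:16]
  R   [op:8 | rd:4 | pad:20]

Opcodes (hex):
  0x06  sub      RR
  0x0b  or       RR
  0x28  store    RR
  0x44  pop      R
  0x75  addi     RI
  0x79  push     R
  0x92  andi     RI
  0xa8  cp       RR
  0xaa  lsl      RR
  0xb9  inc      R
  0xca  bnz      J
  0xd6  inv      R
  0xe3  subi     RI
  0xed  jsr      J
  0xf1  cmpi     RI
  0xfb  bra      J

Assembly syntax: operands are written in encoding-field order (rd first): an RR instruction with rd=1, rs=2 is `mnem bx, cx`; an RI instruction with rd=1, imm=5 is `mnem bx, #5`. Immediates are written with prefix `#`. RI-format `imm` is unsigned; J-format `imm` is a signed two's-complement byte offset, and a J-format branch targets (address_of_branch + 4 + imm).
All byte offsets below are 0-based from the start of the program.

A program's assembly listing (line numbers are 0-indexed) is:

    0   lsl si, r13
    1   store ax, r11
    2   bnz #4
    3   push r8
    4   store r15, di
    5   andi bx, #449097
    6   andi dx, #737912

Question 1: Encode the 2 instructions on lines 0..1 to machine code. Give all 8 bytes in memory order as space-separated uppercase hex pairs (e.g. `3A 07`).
L0: lsl op=0xaa:8|rd=4:4|rs=13:4|pad=0:16 ⇒ 0xaa4d0000 ⇒ big aa 4d 00 00
L1: store op=0x28:8|rd=0:4|rs=11:4|pad=0:16 ⇒ 0x280b0000 ⇒ big 28 0b 00 00

AA 4D 00 00 28 0B 00 00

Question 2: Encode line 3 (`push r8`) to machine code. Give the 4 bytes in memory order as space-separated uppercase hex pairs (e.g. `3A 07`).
L3: push op=0x79:8|rd=8:4|pad=0:20 ⇒ 0x79800000 ⇒ big 79 80 00 00

79 80 00 00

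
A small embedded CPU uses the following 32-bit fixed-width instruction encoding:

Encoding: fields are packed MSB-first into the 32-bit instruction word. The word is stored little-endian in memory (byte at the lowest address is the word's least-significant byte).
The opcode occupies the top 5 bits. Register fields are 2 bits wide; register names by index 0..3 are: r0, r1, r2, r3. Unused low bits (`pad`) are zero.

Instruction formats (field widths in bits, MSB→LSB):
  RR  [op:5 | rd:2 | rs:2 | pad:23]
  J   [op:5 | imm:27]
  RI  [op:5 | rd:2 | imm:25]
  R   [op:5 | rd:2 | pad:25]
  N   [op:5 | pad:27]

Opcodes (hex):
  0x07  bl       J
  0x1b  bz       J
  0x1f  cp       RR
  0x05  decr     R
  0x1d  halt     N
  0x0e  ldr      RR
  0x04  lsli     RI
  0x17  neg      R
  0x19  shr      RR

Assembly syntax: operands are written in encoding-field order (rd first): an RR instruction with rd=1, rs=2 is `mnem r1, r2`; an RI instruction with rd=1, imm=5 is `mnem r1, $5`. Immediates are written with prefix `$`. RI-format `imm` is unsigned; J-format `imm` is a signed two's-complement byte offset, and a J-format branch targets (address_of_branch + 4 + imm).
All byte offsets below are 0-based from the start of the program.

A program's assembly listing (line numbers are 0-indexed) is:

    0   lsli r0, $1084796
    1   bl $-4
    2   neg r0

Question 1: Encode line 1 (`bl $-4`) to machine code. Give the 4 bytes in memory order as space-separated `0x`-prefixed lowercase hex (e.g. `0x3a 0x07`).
0xfc 0xff 0xff 0x3f

line 1 (bl): pack op=0x7:5|imm=-4:27 = 0x3ffffffc; little→ fc ff ff 3f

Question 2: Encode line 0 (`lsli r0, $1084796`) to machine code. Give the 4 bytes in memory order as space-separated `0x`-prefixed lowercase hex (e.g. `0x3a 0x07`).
L0: lsli op=0x4:5|rd=0:2|imm=1084796:25 ⇒ 0x20108d7c ⇒ little 7c 8d 10 20

0x7c 0x8d 0x10 0x20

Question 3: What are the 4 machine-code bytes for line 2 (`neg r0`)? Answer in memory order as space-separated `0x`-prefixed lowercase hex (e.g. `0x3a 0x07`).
line 2 (neg): pack op=0x17:5|rd=0:2|pad=0:25 = 0xb8000000; little→ 00 00 00 b8

0x00 0x00 0x00 0xb8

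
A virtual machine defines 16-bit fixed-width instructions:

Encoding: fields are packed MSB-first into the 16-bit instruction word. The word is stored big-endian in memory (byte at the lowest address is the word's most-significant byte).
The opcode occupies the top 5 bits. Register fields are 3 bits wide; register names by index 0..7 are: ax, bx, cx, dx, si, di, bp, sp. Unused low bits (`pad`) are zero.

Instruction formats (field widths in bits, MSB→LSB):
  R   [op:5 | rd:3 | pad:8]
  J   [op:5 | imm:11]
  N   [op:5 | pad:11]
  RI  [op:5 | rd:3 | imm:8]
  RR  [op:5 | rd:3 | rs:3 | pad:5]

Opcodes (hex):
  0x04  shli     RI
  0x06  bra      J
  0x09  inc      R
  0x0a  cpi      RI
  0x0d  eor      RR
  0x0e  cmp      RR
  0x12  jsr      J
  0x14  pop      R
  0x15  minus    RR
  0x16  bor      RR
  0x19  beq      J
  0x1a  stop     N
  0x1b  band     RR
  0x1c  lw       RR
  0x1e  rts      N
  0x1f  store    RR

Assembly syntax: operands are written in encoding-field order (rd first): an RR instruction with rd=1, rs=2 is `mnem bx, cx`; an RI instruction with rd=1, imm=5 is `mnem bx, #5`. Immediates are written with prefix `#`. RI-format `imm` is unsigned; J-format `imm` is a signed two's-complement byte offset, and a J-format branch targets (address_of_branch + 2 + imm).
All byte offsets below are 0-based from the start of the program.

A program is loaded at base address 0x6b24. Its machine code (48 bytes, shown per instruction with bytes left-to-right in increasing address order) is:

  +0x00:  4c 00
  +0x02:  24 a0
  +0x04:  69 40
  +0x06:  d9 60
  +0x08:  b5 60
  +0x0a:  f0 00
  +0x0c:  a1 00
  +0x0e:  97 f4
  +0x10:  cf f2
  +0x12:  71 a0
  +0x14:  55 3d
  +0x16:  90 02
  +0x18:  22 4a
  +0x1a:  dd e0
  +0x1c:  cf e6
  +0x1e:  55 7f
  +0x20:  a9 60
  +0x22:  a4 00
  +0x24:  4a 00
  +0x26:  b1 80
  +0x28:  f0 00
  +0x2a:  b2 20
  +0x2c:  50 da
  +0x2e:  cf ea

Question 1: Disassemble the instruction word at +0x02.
shli si, #160

off 0x02: read 24 a0 as big → 0x24a0
  op=0x24a0>>11=0x4 ⇒ shli (RI)
  rd: (w>>8)&0x7=0x4 → si
  imm: (w>>0)&0xff=0xa0 → #160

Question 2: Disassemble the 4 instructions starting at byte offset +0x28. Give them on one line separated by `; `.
rts; bor cx, bx; cpi ax, #218; beq #-22

off 0x28: read f0 00 as big → 0xf000
  op=0xf000>>11=0x1e ⇒ rts (N)
off 0x2a: read b2 20 as big → 0xb220
  op=0xb220>>11=0x16 ⇒ bor (RR)
  rd: (w>>8)&0x7=0x2 → cx
  rs: (w>>5)&0x7=0x1 → bx
off 0x2c: read 50 da as big → 0x50da
  op=0x50da>>11=0xa ⇒ cpi (RI)
  rd: (w>>8)&0x7=0x0 → ax
  imm: (w>>0)&0xff=0xda → #218
off 0x2e: read cf ea as big → 0xcfea
  op=0xcfea>>11=0x19 ⇒ beq (J)
  imm: (w>>0)&0x7ff=0x7ea (s11→-22) → #-22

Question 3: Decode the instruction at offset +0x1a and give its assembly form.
+0x1a: dd e0 ⇒ word 0xdde0 (big)
  top 5b → 0x1b → band [RR]
  [10:8] rd=5 = di
  [7:5] rs=7 = sp

band di, sp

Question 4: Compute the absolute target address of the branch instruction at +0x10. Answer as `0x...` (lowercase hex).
0x6b28

off 0x10: read cf f2 as big → 0xcff2
  top 5b → 0x19 → beq [J]
  [10:0] imm=2034 (s11→-14) = #-14
  target = base 0x6b24 + off 0x10 + 2 + imm -14 = 0x6b28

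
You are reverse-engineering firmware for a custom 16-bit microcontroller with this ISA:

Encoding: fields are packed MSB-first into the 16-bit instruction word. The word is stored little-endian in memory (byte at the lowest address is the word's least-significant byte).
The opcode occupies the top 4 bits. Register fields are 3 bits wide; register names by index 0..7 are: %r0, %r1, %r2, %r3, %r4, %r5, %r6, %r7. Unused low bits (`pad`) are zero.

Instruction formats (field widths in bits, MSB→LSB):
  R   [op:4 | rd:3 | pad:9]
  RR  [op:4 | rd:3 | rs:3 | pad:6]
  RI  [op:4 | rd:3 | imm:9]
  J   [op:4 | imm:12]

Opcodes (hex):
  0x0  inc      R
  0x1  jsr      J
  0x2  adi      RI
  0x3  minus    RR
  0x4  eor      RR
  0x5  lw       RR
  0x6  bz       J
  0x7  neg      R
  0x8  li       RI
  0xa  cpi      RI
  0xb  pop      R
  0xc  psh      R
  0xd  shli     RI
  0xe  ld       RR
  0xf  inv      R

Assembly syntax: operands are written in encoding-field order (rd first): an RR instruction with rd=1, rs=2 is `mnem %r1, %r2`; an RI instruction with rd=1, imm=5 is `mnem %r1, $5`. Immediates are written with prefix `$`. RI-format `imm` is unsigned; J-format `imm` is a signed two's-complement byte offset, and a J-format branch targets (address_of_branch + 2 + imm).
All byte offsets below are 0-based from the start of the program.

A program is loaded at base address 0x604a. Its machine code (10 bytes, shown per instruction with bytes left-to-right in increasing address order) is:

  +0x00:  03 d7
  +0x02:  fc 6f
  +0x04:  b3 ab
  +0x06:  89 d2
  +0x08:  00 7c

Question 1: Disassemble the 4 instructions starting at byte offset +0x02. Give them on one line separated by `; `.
bz $-4; cpi %r5, $435; shli %r1, $137; neg %r6

+0x02: fc 6f ⇒ word 0x6ffc (little)
  opcode bits[15:12]=0x6: bz/J
  imm: (w>>0)&0xfff=0xffc (s12→-4) → $-4
+0x04: b3 ab ⇒ word 0xabb3 (little)
  opcode bits[15:12]=0xa: cpi/RI
  rd: (w>>9)&0x7=0x5 → %r5
  imm: (w>>0)&0x1ff=0x1b3 → $435
+0x06: 89 d2 ⇒ word 0xd289 (little)
  opcode bits[15:12]=0xd: shli/RI
  rd: (w>>9)&0x7=0x1 → %r1
  imm: (w>>0)&0x1ff=0x89 → $137
+0x08: 00 7c ⇒ word 0x7c00 (little)
  opcode bits[15:12]=0x7: neg/R
  rd: (w>>9)&0x7=0x6 → %r6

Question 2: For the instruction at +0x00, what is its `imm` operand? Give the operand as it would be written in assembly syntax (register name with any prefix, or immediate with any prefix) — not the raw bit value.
[00] 03 d7 → 0xd703
  op=0xd703>>12=0xd ⇒ shli (RI)
  rd: (w>>9)&0x7=0x3 → %r3
  imm: (w>>0)&0x1ff=0x103 → $259

$259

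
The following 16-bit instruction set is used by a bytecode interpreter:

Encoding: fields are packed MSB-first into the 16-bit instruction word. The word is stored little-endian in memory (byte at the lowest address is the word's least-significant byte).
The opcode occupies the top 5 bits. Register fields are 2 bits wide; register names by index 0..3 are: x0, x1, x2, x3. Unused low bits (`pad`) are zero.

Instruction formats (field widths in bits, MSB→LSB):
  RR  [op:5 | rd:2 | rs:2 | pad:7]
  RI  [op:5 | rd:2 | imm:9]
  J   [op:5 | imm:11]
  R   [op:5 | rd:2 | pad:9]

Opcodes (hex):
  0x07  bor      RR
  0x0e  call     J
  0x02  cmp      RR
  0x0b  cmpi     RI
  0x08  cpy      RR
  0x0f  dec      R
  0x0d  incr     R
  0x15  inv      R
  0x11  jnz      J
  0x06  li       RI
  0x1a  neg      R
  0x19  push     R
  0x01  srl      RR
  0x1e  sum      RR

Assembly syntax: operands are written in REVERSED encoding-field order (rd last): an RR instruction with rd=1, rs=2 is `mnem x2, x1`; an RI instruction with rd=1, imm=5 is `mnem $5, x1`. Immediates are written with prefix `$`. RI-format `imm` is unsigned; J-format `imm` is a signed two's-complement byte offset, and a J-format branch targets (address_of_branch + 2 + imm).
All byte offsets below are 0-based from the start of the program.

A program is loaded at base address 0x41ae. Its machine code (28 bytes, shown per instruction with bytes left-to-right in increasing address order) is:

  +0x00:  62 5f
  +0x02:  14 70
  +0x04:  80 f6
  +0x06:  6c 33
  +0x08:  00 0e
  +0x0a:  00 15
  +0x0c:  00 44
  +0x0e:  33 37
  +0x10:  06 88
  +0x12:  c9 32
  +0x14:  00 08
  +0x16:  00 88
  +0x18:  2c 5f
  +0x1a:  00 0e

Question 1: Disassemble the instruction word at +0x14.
[14] 00 08 → 0x0800
  opcode bits[15:11]=0x1: srl/RR
  rd: (w>>9)&0x3=0x0 → x0
  rs: (w>>7)&0x3=0x0 → x0

srl x0, x0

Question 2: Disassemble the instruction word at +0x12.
+0x12: c9 32 ⇒ word 0x32c9 (little)
  top 5b → 0x6 → li [RI]
  rd@[10:9]=0x1 ⇒ x1
  imm@[8:0]=0xc9 ⇒ $201

li $201, x1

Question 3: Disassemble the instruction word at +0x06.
off 0x06: read 6c 33 as little → 0x336c
  opcode bits[15:11]=0x6: li/RI
  rd@[10:9]=0x1 ⇒ x1
  imm@[8:0]=0x16c ⇒ $364

li $364, x1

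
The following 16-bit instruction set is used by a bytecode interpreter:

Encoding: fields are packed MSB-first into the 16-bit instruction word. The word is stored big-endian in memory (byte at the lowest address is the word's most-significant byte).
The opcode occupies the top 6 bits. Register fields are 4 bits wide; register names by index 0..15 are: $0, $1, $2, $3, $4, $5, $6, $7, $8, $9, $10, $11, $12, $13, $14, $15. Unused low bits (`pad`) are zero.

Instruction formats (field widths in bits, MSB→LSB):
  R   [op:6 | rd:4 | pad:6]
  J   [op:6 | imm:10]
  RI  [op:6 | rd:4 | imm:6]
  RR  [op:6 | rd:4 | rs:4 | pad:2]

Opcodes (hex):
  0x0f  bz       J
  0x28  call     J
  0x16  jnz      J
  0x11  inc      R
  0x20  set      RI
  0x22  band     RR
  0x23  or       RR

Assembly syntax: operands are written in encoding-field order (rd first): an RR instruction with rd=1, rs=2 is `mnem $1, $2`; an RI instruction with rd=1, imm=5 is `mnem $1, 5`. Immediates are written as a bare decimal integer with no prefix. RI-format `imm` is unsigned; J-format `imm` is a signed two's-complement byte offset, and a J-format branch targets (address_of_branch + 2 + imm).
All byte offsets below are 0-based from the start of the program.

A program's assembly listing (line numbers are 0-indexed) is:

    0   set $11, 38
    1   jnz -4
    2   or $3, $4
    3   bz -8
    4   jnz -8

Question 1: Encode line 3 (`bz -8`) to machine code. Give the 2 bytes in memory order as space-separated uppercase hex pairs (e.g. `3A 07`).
3F F8

3. bz fields op=0xf:6|imm=-8:10 → word 3ff8h → 3f f8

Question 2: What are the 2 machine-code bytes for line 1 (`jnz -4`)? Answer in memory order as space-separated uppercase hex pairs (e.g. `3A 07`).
5B FC

line 1 (jnz): pack op=0x16:6|imm=-4:10 = 0x5bfc; big→ 5b fc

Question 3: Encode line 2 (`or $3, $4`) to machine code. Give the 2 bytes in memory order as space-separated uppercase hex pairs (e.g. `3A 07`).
8C D0

L2: or op=0x23:6|rd=3:4|rs=4:4|pad=0:2 ⇒ 0x8cd0 ⇒ big 8c d0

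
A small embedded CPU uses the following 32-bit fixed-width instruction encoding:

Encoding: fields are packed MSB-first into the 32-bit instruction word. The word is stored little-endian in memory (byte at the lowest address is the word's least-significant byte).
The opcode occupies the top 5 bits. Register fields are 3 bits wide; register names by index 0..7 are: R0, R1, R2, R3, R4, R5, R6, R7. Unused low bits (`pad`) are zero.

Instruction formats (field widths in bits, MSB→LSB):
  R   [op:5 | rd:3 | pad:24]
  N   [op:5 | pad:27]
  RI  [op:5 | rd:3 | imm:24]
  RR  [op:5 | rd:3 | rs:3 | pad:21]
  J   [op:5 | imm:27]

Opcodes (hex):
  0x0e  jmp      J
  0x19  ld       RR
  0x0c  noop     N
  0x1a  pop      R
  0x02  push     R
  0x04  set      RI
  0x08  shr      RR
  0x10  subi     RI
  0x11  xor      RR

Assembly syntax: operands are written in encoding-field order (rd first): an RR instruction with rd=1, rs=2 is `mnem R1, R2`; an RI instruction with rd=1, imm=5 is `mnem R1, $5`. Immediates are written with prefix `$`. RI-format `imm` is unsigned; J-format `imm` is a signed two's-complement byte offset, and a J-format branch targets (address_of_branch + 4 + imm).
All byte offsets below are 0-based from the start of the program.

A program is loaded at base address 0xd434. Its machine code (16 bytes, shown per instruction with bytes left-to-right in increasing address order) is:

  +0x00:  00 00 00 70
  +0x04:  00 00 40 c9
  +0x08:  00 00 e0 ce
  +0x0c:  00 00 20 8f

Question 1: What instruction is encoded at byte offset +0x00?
jmp $0

off 0x00: read 00 00 00 70 as little → 0x70000000
  top 5b → 0xe → jmp [J]
  imm@[26:0]=0x0 ⇒ $0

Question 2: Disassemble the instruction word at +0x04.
off 0x04: read 00 00 40 c9 as little → 0xc9400000
  top 5b → 0x19 → ld [RR]
  rd: (w>>24)&0x7=0x1 → R1
  rs: (w>>21)&0x7=0x2 → R2

ld R1, R2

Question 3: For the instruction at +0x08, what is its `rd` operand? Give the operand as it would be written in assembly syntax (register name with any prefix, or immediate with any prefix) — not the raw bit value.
@+08  little-endian(00 00 e0 ce) = 0xcee00000
  opcode bits[31:27]=0x19: ld/RR
  [26:24] rd=6 = R6
  [23:21] rs=7 = R7

R6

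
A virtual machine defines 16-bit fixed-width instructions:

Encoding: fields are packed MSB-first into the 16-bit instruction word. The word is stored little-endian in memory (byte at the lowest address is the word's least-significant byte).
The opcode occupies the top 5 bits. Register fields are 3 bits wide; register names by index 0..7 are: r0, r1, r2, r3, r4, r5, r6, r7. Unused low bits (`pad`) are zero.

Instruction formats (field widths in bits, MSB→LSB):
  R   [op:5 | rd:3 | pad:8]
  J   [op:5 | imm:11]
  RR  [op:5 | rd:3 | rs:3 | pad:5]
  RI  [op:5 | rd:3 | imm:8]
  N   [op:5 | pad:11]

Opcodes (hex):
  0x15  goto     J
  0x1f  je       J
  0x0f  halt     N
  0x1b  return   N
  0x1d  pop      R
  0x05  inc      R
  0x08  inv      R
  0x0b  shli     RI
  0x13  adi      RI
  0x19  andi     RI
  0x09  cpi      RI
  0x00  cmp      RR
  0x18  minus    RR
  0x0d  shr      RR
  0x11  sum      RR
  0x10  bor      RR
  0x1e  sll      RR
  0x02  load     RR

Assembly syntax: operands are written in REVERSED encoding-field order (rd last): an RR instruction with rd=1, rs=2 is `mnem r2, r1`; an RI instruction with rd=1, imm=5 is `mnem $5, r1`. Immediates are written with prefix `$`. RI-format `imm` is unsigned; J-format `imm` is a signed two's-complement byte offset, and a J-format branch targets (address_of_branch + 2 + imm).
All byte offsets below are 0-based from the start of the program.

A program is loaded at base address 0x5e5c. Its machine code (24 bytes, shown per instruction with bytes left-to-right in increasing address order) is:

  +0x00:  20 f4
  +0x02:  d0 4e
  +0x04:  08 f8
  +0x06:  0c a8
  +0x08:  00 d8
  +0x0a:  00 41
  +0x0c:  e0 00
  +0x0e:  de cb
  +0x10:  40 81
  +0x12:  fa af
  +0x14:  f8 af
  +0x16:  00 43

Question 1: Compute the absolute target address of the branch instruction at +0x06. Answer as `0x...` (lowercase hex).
0x5e70

off 0x06: read 0c a8 as little → 0xa80c
  opcode bits[15:11]=0x15: goto/J
  imm: (w>>0)&0x7ff=0xc → $12
  target = base 0x5e5c + off 0x06 + 2 + imm 12 = 0x5e70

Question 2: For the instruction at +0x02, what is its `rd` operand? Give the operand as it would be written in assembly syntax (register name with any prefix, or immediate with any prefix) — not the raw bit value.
r6

off 0x02: read d0 4e as little → 0x4ed0
  op=0x4ed0>>11=0x9 ⇒ cpi (RI)
  [10:8] rd=6 = r6
  [7:0] imm=208 = $208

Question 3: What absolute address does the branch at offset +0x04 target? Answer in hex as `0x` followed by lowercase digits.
0x5e6a

off 0x04: read 08 f8 as little → 0xf808
  opcode bits[15:11]=0x1f: je/J
  imm@[10:0]=0x8 ⇒ $8
  target = base 0x5e5c + off 0x04 + 2 + imm 8 = 0x5e6a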